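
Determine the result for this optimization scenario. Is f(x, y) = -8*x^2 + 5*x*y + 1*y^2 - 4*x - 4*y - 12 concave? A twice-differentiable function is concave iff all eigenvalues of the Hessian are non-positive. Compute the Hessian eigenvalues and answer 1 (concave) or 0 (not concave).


The Hessian of f(x,y) = -8*x^2 + 5*x*y + 1*y^2 - 4*x - 4*y - 12 is:
H = [[-16, 5], [5, 2]]
Trace = -16 + 2 = -14
Determinant = -16*2 - (5)^2 = -57
Discriminant = (-14)^2 - 4*-57 = 424.0
Eigenvalues: lambda_1 = -17.2956, lambda_2 = 3.2956
The function is not concave.

0


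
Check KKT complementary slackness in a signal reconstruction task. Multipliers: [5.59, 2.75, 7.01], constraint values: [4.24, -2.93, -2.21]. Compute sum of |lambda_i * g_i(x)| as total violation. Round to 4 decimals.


KKT complementary slackness check:
lambda_1 * g_1 = 5.59 * 4.24 = 23.7016
lambda_2 * g_2 = 2.75 * -2.93 = -8.0575
lambda_3 * g_3 = 7.01 * -2.21 = -15.4921
Total violation = 23.7016 + 8.0575 + 15.4921 = 47.2512


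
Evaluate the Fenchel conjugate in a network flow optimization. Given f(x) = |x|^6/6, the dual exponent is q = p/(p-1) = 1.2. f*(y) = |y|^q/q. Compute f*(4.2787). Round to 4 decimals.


The conjugate exponent q satisfies 1/p + 1/q = 1.
p = 6, so q = 6/(6 - 1) = 1.2
|y|^q = 4.2787^1.2 = 5.7223
f*(4.2787) = 5.7223 / 1.2 = 4.7686


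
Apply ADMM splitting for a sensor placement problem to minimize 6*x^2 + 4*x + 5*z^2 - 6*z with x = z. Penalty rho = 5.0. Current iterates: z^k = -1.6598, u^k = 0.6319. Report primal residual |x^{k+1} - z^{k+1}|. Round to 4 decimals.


ADMM iteration with rho = 5.0, z^k = -1.6598, u^k = 0.6319
Step 1: x-update.
Minimize 6*x^2 + 4*x + (5.0/2)*(x + 1.6598 + 0.6319)^2
FOC: (2*6 + 5.0)*x = -4 + 5.0*(-1.6598 - 0.6319)
x^{k+1} = -0.9093
Step 2: z-update.
Minimize 5*z^2 - 6*z + (5.0/2)*(-0.9093 - z + 0.6319)^2
FOC: (2*5 + 5.0)*z = 6 + 5.0*(-0.9093 + 0.6319)
z^{k+1} = 0.3075
Step 3: u-update.
u^{k+1} = 0.6319 - 0.9093 - 0.3075 = -0.5849
Step 4: Primal residual = |-0.9093 - 0.3075| = 1.2168


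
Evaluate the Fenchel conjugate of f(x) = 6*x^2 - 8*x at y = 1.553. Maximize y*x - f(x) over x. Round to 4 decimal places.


f*(y) = sup_x {y*x - a*x^2 - b*x} = sup_x {(y-b)*x - a*x^2}
FOC: (y - b) - 2a*x = 0 => x* = (y - b)/(2a)
x* = (1.553 + 8)/(2*6) = 0.7961
f*(1.553) = (y-b)^2/(4a) = (1.553 + 8)^2/(4*6)
= 91.2598/24 = 3.8025


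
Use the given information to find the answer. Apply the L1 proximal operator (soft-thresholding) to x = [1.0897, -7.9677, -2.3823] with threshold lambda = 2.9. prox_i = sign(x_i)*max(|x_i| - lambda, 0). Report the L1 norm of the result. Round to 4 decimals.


Soft-thresholding with lambda = 2.9:
prox(1.0897) = sign(1.0897)*max(|1.0897| - 2.9, 0) = 0.0
prox(-7.9677) = sign(-7.9677)*max(|-7.9677| - 2.9, 0) = -5.0677
prox(-2.3823) = sign(-2.3823)*max(|-2.3823| - 2.9, 0) = 0.0
prox(x) = [0.0, -5.0677, 0.0]
||prox(x)||_1 = 0.0 + 5.0677 + 0.0 = 5.0677


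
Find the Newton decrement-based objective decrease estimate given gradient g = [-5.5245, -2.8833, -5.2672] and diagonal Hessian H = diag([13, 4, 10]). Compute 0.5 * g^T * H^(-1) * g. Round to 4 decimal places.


Step 1: H is diagonal, so H^(-1) * g = [-0.425, -0.7208, -0.5267].
Step 2: g^T H^(-1) g = sum_i g_i^2 / H_ii
  = (-5.5245)^2/13 + (-2.8833)^2/4 + (-5.2672)^2/10
  = 2.3477 + 2.0784 + 2.7743 = 7.2004
Step 3: Objective decrease = 0.5 * g^T H^(-1) g = 3.6002


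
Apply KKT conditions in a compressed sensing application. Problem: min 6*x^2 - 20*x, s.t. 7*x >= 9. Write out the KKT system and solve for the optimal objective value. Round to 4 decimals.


Step 1: Try lambda = 0 (constraint inactive).
Stationarity: 2*6*x - 20 = 0
x* = 20/(2*6) = 5/3 = 1.6667 (rounded; the exact value 5/3 is used below)
Check constraint: 7*1.6667 = 11.6669 >= 9 -- satisfied.
Step 2: Compute optimal value.
f(x*) = 6*(5/3)^2 - 20*(5/3) = -16.6667


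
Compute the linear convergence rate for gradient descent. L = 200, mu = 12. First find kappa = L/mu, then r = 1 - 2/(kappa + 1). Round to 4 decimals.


Step 1: Compute the condition number.
kappa = L/mu = 200/12 = 16.6667
Step 2: Compute the convergence rate.
r = 1 - 2/(kappa + 1) = 1 - 2*mu/(L + mu) = (L - mu)/(L + mu) = 188/212 = 0.8868


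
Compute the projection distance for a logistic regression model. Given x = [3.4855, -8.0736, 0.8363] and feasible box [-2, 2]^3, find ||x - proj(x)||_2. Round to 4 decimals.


Project each component onto [-2, 2].
clip(3.4855) = 2.0, clip(-8.0736) = -2.0, clip(0.8363) = 0.8363
Projection = [2.0, -2.0, 0.8363]
Squared diffs: [2.2067, 36.8886, 0.0]
Distance = sqrt(39.0953) = 6.2526


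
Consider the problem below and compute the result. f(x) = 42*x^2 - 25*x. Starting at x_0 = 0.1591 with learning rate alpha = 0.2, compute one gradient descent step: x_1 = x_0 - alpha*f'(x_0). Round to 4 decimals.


We compute the gradient at x_0 and apply the update.
f'(x) = 84*x - 25
f'(0.1591) = 84*0.1591 - 25 = -11.6356
x_1 = 0.1591 - 0.2*-11.6356 = 2.4862


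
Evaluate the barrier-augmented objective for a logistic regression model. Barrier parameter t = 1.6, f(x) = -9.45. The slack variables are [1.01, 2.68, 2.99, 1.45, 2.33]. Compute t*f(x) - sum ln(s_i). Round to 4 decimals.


Step 1: Compute log-barrier.
ln values: [0.01, 0.9858, 1.0953, 0.3716, 0.8459]
phi = -(0.01 + 0.9858 + 1.0953 + 0.3716 + 0.8459) = -3.3085
Step 2: Compute augmented objective.
t*f(x) = 1.6*-9.45 = -15.12
Total = -15.12 - 3.3085 = -18.4285


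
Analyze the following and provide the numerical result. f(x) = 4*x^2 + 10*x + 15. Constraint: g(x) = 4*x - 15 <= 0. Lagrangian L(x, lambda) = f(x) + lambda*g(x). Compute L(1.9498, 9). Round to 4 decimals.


Step 1: Evaluate f(x).
f(1.9498) = 4*1.9498^2 + 10*1.9498 + 15 = 49.7049
Step 2: Evaluate g(x).
g(1.9498) = 4*1.9498 - 15 = -7.2008
Step 3: Compute Lagrangian.
L = 49.7049 + 9*-7.2008 = -15.1023


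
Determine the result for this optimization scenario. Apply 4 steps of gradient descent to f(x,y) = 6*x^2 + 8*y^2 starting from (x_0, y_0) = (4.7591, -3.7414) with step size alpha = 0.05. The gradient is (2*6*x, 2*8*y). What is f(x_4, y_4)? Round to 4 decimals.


Gradient descent on f(x,y) = 6*x^2 + 8*y^2.
Starting point: (4.7591, -3.7414), alpha = 0.05
Step 1: grad_x = 2*6*4.7591 = 57.1092, grad_y = 2*8*-3.7414 = -59.8624
  x_1 = 4.7591 - 0.05*57.1092 = 1.9036
  y_1 = -3.7414 - 0.05*-59.8624 = -0.7483
Step 2: grad_x = 2*6*1.9036 = 22.8437, grad_y = 2*8*-0.7483 = -11.9725
  x_2 = 1.9036 - 0.05*22.8437 = 0.7615
  y_2 = -0.7483 - 0.05*-11.9725 = -0.1497
Step 3: grad_x = 2*6*0.7615 = 9.1375, grad_y = 2*8*-0.1497 = -2.3945
  x_3 = 0.7615 - 0.05*9.1375 = 0.3046
  y_3 = -0.1497 - 0.05*-2.3945 = -0.0299
Step 4: grad_x = 2*6*0.3046 = 3.655, grad_y = 2*8*-0.0299 = -0.4789
  x_4 = 0.3046 - 0.05*3.655 = 0.1218
  y_4 = -0.0299 - 0.05*-0.4789 = -0.006
f(0.1218, -0.006) = 6*0.1218^2 + 8*(-0.006)^2 = 0.0893


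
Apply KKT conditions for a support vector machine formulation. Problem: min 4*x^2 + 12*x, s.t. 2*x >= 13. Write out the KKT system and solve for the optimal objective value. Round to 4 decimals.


Step 1: Try lambda = 0 (constraint inactive).
x_unc = -12/(2*4) = -1.5
Check: 2*-1.5 = -3.0 < 13 -- violated!
Step 2: Constraint must be active: 2*x = 13
x* = 13/2 = 6.5
lambda = (2*4*6.5 + 12)/2 = 32.0
Step 3: Compute optimal value.
f(x*) = 4*6.5^2 + 12*6.5 = 247.0


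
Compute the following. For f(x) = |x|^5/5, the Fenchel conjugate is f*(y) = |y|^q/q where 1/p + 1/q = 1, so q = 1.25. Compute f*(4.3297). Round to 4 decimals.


The conjugate exponent q satisfies 1/p + 1/q = 1.
p = 5, so q = 5/(5 - 1) = 1.25
|y|^q = 4.3297^1.25 = 6.2456
f*(4.3297) = 6.2456 / 1.25 = 4.9965


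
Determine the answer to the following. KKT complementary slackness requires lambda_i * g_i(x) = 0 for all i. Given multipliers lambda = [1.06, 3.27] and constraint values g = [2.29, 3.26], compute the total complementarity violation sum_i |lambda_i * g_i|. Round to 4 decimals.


KKT complementary slackness check:
lambda_1 * g_1 = 1.06 * 2.29 = 2.4274
lambda_2 * g_2 = 3.27 * 3.26 = 10.6602
Total violation = 2.4274 + 10.6602 = 13.0876


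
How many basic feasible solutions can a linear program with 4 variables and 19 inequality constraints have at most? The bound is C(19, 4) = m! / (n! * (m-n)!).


Each vertex corresponds to some choice of n active constraints out of m, so the number of vertices is at most C(m, n) = m! / (n!(m-n)!).
m = 19, n = 4
Numerator: 19 * 18 * 17 * 16
Denominator: 4! = 24
C(19, 4) = 3876


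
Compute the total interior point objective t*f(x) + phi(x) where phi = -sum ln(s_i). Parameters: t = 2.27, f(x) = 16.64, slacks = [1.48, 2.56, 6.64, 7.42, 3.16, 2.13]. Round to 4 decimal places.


Step 1: Compute log-barrier.
ln values: [0.392, 0.94, 1.8931, 2.0042, 1.1506, 0.7561]
phi = -(0.392 + 0.94 + 1.8931 + 2.0042 + 1.1506 + 0.7561) = -7.136
Step 2: Compute augmented objective.
t*f(x) = 2.27*16.64 = 37.7728
Total = 37.7728 - 7.136 = 30.6368


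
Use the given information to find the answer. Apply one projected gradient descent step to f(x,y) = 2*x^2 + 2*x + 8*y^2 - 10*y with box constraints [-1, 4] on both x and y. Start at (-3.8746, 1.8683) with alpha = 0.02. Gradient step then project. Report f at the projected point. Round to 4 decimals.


Step 1: Compute gradient at (-3.8746, 1.8683).
grad_x = 2*2*-3.8746 + 2 = -13.4984
grad_y = 2*8*1.8683 - 10 = 19.8928
Step 2: Gradient step.
x_raw = -3.8746 - 0.02*-13.4984 = -3.6046
y_raw = 1.8683 - 0.02*19.8928 = 1.4704
Step 3: Project onto [-1, 4].
x_proj = clip(-3.6046) = -1.0
y_proj = clip(1.4704) = 1.4704
Step 4: Evaluate f.
f(-1.0, 1.4704) = 2.5932


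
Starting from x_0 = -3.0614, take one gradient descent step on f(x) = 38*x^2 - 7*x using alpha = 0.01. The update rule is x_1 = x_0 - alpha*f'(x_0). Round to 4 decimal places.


We compute the gradient at x_0 and apply the update.
f'(x) = 76*x - 7
f'(-3.0614) = 76*-3.0614 - 7 = -239.6664
x_1 = -3.0614 - 0.01*-239.6664 = -0.6647


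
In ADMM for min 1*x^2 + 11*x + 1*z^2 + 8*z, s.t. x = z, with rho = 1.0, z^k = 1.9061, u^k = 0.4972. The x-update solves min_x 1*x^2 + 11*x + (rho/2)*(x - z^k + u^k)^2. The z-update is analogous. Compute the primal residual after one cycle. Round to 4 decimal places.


ADMM iteration with rho = 1.0, z^k = 1.9061, u^k = 0.4972
Step 1: x-update.
Minimize 1*x^2 + 11*x + (1.0/2)*(x - 1.9061 + 0.4972)^2
FOC: (2*1 + 1.0)*x = -11 + 1.0*(1.9061 - 0.4972)
x^{k+1} = -3.197
Step 2: z-update.
Minimize 1*z^2 + 8*z + (1.0/2)*(-3.197 - z + 0.4972)^2
FOC: (2*1 + 1.0)*z = -8 + 1.0*(-3.197 + 0.4972)
z^{k+1} = -3.5666
Step 3: u-update.
u^{k+1} = 0.4972 - 3.197 + 3.5666 = 0.8668
Step 4: Primal residual = |-3.197 + 3.5666| = 0.3696


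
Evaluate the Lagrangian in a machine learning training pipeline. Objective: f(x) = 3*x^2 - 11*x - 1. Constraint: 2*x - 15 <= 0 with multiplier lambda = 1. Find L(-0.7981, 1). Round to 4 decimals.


Step 1: Evaluate f(x).
f(-0.7981) = 3*(-0.7981)^2 - 11*(-0.7981) - 1 = 9.69
Step 2: Evaluate g(x).
g(-0.7981) = 2*-0.7981 - 15 = -16.5962
Step 3: Compute Lagrangian.
L = 9.69 + 1*-16.5962 = -6.9062


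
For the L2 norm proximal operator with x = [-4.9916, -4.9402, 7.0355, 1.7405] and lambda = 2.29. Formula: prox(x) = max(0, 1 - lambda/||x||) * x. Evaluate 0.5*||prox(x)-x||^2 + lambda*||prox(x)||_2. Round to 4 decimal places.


Step 1: Compute ||x||.
||x|| = 10.092
Step 2: Compute scaling factor.
scale = max(0, 1 - 2.29/10.092) = 0.7731
Step 3: prox(x) = [-3.8589, -3.8192, 5.4391, 1.3456]
||prox(x)|| = 7.802
Step 4: Proximal objective.
0.5*||prox-x||^2 = 2.6221
lambda*||prox|| = 17.8666
Total = 20.4887


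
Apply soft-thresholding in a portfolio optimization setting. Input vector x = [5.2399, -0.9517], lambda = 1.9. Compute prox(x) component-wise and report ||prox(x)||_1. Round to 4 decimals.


Soft-thresholding with lambda = 1.9:
prox(5.2399) = sign(5.2399)*max(|5.2399| - 1.9, 0) = 3.3399
prox(-0.9517) = sign(-0.9517)*max(|-0.9517| - 1.9, 0) = 0.0
prox(x) = [3.3399, 0.0]
||prox(x)||_1 = 3.3399 + 0.0 = 3.3399


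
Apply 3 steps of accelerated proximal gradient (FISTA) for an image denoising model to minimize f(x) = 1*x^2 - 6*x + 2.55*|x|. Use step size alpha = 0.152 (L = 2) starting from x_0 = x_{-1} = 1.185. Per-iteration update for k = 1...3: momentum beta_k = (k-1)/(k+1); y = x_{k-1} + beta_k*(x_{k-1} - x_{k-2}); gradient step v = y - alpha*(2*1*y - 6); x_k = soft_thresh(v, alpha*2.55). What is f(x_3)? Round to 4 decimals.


FISTA on f(x) = 1*x^2 - 6*x + 2.55*|x|
L = 2, alpha = 0.152
Iteration 1: beta = 0.0, y = 1.185 + 0.0*(1.185 - 1.185) = 1.185
  grad(y) = -3.63, v = y - alpha*grad = 1.7368
  prox(v) = soft_thresh(1.7368, 0.3876) = 1.3492
Iteration 2: beta = 0.3333, y = 1.3492 + 0.3333*(1.3492 - 1.185) = 1.4039
  grad(y) = -3.1922, v = y - alpha*grad = 1.8891
  prox(v) = soft_thresh(1.8891, 0.3876) = 1.5015
Iteration 3: beta = 0.5, y = 1.5015 + 0.5*(1.5015 - 1.3492) = 1.5777
  grad(y) = -2.8447, v = y - alpha*grad = 2.0101
  prox(v) = soft_thresh(2.0101, 0.3876) = 1.6225
f(x_3) = 1*1.6225^2 - 6*1.6225 + 2.55*|1.6225| = -2.9651


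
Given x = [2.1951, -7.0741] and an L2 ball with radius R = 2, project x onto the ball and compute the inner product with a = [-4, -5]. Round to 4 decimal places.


Step 1: Compute ||x|| (intermediates to 6 decimals).
||x|| = sqrt(2.1951^2 + (-7.0741)^2) = 7.406845
Step 2: Project.
Since ||x|| > R, scale = R/||x|| = 2/7.406845 = 0.270021, proj(x) = scale * x
proj(x) = [0.592723, -1.910156]
Step 3: Dot product.
a^T * proj(x) = -4*0.592723 - 5*(-1.910156) = 7.1799


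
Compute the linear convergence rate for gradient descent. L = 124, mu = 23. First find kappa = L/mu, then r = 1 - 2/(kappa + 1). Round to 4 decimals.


Step 1: Compute the condition number.
kappa = L/mu = 124/23 = 5.3913
Step 2: Compute the convergence rate.
r = 1 - 2/(kappa + 1) = 1 - 2*mu/(L + mu) = (L - mu)/(L + mu) = 101/147 = 0.6871


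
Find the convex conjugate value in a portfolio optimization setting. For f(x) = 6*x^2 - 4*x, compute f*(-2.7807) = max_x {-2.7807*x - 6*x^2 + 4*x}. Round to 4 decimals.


f*(y) = sup_x {y*x - a*x^2 - b*x} = sup_x {(y-b)*x - a*x^2}
FOC: (y - b) - 2a*x = 0 => x* = (y - b)/(2a)
x* = (-2.7807 + 4)/(2*6) = 0.1016
f*(-2.7807) = (y-b)^2/(4a) = (-2.7807 + 4)^2/(4*6)
= 1.4867/24 = 0.0619


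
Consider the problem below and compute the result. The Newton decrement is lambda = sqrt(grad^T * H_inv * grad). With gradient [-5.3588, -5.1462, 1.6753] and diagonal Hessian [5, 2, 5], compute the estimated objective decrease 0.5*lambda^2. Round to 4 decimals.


Step 1: H is diagonal, so H^(-1) * g = [-1.0718, -2.5731, 0.3351].
Step 2: g^T H^(-1) g = sum_i g_i^2 / H_ii
  = (-5.3588)^2/5 + (-5.1462)^2/2 + (1.6753)^2/5
  = 5.7433 + 13.2417 + 0.5613 = 19.5464
Step 3: Objective decrease = 0.5 * g^T H^(-1) g = 9.7732


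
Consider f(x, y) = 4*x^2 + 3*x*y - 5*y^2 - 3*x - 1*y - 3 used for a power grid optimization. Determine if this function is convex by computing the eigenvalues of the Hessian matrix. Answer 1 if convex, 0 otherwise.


The Hessian of f(x,y) = 4*x^2 + 3*x*y - 5*y^2 - 3*x - 1*y - 3 is:
H = [[8, 3], [3, -10]]
Trace = 8 - 10 = -2
Determinant = 8*-10 - (3)^2 = -89
Discriminant = (-2)^2 - 4*-89 = 360.0
Eigenvalues: lambda_1 = -10.4868, lambda_2 = 8.4868
The function is not convex.

0


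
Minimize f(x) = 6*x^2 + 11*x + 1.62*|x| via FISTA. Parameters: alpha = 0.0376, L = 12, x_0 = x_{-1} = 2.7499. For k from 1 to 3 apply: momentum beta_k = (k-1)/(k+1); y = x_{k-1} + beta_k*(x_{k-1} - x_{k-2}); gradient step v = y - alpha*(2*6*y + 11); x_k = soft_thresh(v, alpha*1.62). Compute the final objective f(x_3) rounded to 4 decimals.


FISTA on f(x) = 6*x^2 + 11*x + 1.62*|x|
L = 12, alpha = 0.0376
Iteration 1: beta = 0.0, y = 2.7499 + 0.0*(2.7499 - 2.7499) = 2.7499
  grad(y) = 43.9988, v = y - alpha*grad = 1.0955
  prox(v) = soft_thresh(1.0955, 0.0609) = 1.0346
Iteration 2: beta = 0.3333, y = 1.0346 + 0.3333*(1.0346 - 2.7499) = 0.4629
  grad(y) = 16.5545, v = y - alpha*grad = -0.1596
  prox(v) = soft_thresh(-0.1596, 0.0609) = -0.0987
Iteration 3: beta = 0.5, y = -0.0987 + 0.5*(-0.0987 - 1.0346) = -0.6653
  grad(y) = 3.0163, v = y - alpha*grad = -0.7787
  prox(v) = soft_thresh(-0.7787, 0.0609) = -0.7178
f(x_3) = 6*(-0.7178)^2 + 11*(-0.7178) + 1.62*|-0.7178| = -3.6415


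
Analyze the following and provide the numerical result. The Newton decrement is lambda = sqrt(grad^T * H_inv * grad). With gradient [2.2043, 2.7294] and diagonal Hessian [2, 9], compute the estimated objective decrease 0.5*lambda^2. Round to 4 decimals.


Step 1: H is diagonal, so H^(-1) * g = [1.1022, 0.3033].
Step 2: g^T H^(-1) g = sum_i g_i^2 / H_ii
  = (2.2043)^2/2 + (2.7294)^2/9
  = 2.4295 + 0.8277 = 3.2572
Step 3: Objective decrease = 0.5 * g^T H^(-1) g = 1.6286


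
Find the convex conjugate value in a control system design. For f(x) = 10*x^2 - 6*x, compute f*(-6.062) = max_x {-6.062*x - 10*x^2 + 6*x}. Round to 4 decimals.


f*(y) = sup_x {y*x - a*x^2 - b*x} = sup_x {(y-b)*x - a*x^2}
FOC: (y - b) - 2a*x = 0 => x* = (y - b)/(2a)
x* = (-6.062 + 6)/(2*10) = -0.0031
f*(-6.062) = (y-b)^2/(4a) = (-6.062 + 6)^2/(4*10)
= 0.0038/40 = 0.0001


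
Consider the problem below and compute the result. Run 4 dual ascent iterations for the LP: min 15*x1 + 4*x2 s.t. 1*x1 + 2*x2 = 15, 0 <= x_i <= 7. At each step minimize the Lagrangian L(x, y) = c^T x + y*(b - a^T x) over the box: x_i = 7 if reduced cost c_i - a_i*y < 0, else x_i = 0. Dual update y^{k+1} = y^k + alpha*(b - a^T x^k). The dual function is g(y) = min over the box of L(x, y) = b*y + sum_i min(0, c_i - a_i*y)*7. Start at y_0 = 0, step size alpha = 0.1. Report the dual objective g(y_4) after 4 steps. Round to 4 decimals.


Dual ascent for LP: min 15*x1 + 4*x2, 1*x1 + 2*x2 = 15, 0 <= x_i <= 7
Step 1: y^k = 0.0, reduced costs: (15.0, 4.0)
  x^k = (0.0, 0.0), subgradient = b - a^T x = 15.0
  y^{k+1} = 0.0 + 0.1*15.0 = 1.5
Step 2: y^k = 1.5, reduced costs: (13.5, 1.0)
  x^k = (0.0, 0.0), subgradient = b - a^T x = 15.0
  y^{k+1} = 1.5 + 0.1*15.0 = 3.0
Step 3: y^k = 3.0, reduced costs: (12.0, -2.0)
  x^k = (0.0, 7.0), subgradient = b - a^T x = 1.0
  y^{k+1} = 3.0 + 0.1*1.0 = 3.1
Step 4: y^k = 3.1, reduced costs: (11.9, -2.2)
  x^k = (0.0, 7.0), subgradient = b - a^T x = 1.0
  y^{k+1} = 3.1 + 0.1*1.0 = 3.2
Dual objective at y_4 = 3.2: reduced costs (11.8, -2.4), box minimizer x = (0.0, 7.0)
g(y_4) = b*y + (c1 - a1*y)*x1 + (c2 - a2*y)*x2 = 15*3.2 + 11.8*0.0 + (-2.4)*7.0 = 48.0 + 0.0 - 16.8 = 31.2


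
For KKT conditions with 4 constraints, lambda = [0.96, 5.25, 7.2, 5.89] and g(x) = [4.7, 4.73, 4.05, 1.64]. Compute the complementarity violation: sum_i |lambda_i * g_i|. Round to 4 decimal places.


KKT complementary slackness check:
lambda_1 * g_1 = 0.96 * 4.7 = 4.512
lambda_2 * g_2 = 5.25 * 4.73 = 24.8325
lambda_3 * g_3 = 7.2 * 4.05 = 29.16
lambda_4 * g_4 = 5.89 * 1.64 = 9.6596
Total violation = 4.512 + 24.8325 + 29.16 + 9.6596 = 68.1641


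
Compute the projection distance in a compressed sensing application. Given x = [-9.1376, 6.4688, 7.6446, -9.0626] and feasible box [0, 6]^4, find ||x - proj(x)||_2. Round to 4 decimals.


Project each component onto [0, 6].
clip(-9.1376) = 0.0, clip(6.4688) = 6.0, clip(7.6446) = 6.0, clip(-9.0626) = 0.0
Projection = [0.0, 6.0, 6.0, 0.0]
Squared diffs: [83.4957, 0.2198, 2.7047, 82.1307]
Distance = sqrt(168.5509) = 12.9827


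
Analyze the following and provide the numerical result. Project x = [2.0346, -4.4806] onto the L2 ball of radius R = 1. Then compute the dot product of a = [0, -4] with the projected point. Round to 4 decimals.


Step 1: Compute ||x|| (intermediates to 6 decimals).
||x|| = sqrt(2.0346^2 + (-4.4806)^2) = 4.920912
Step 2: Project.
Since ||x|| > R, scale = R/||x|| = 1/4.920912 = 0.203214, proj(x) = scale * x
proj(x) = [0.413459, -0.910521]
Step 3: Dot product.
a^T * proj(x) = 0*0.413459 - 4*(-0.910521) = 3.6421


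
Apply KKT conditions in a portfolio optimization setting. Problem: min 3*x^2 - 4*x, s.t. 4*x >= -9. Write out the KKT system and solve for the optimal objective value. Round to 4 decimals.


Step 1: Try lambda = 0 (constraint inactive).
Stationarity: 2*3*x - 4 = 0
x* = 4/(2*3) = 2/3 = 0.6667 (rounded; the exact value 2/3 is used below)
Check constraint: 4*0.6667 = 2.6668 >= -9 -- satisfied.
Step 2: Compute optimal value.
f(x*) = 3*(2/3)^2 - 4*(2/3) = -1.3333


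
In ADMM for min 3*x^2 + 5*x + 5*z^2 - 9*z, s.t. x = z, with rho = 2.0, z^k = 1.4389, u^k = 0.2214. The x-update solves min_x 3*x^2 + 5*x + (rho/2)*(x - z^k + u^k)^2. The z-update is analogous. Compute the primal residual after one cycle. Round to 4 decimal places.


ADMM iteration with rho = 2.0, z^k = 1.4389, u^k = 0.2214
Step 1: x-update.
Minimize 3*x^2 + 5*x + (2.0/2)*(x - 1.4389 + 0.2214)^2
FOC: (2*3 + 2.0)*x = -5 + 2.0*(1.4389 - 0.2214)
x^{k+1} = -0.3206
Step 2: z-update.
Minimize 5*z^2 - 9*z + (2.0/2)*(-0.3206 - z + 0.2214)^2
FOC: (2*5 + 2.0)*z = 9 + 2.0*(-0.3206 + 0.2214)
z^{k+1} = 0.7335
Step 3: u-update.
u^{k+1} = 0.2214 - 0.3206 - 0.7335 = -0.8327
Step 4: Primal residual = |-0.3206 - 0.7335| = 1.0541


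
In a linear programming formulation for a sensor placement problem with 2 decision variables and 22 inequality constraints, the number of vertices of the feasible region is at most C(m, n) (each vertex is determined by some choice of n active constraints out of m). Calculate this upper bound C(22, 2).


Each vertex corresponds to some choice of n active constraints out of m, so the number of vertices is at most C(m, n) = m! / (n!(m-n)!).
m = 22, n = 2
Numerator: 22 * 21
Denominator: 2! = 2
C(22, 2) = 231


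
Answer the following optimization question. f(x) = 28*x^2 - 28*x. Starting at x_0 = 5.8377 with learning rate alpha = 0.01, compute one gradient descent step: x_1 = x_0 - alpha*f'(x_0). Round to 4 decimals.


We compute the gradient at x_0 and apply the update.
f'(x) = 56*x - 28
f'(5.8377) = 56*5.8377 - 28 = 298.9112
x_1 = 5.8377 - 0.01*298.9112 = 2.8486


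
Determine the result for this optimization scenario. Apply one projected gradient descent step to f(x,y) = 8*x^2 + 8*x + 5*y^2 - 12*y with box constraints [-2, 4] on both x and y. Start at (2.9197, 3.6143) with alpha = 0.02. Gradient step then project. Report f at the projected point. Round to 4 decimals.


Step 1: Compute gradient at (2.9197, 3.6143).
grad_x = 2*8*2.9197 + 8 = 54.7152
grad_y = 2*5*3.6143 - 12 = 24.143
Step 2: Gradient step.
x_raw = 2.9197 - 0.02*54.7152 = 1.8254
y_raw = 3.6143 - 0.02*24.143 = 3.1314
Step 3: Project onto [-2, 4].
x_proj = clip(1.8254) = 1.8254
y_proj = clip(3.1314) = 3.1314
Step 4: Evaluate f.
f(1.8254, 3.1314) = 52.712


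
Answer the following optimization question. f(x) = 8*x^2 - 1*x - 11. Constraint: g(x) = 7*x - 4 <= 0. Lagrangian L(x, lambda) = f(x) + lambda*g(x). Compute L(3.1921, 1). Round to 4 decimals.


Step 1: Evaluate f(x).
f(3.1921) = 8*3.1921^2 - 1*3.1921 - 11 = 67.3239
Step 2: Evaluate g(x).
g(3.1921) = 7*3.1921 - 4 = 18.3447
Step 3: Compute Lagrangian.
L = 67.3239 + 1*18.3447 = 85.6686


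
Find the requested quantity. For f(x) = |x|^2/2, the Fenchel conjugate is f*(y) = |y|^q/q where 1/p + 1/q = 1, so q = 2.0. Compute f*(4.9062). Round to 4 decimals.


The conjugate exponent q satisfies 1/p + 1/q = 1.
p = 2, so q = 2/(2 - 1) = 2.0
|y|^q = 4.9062^2.0 = 24.0708
f*(4.9062) = 24.0708 / 2.0 = 12.0354


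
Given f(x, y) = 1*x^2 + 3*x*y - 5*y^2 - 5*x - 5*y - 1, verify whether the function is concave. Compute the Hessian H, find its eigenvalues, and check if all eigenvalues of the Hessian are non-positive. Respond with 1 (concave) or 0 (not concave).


The Hessian of f(x,y) = 1*x^2 + 3*x*y - 5*y^2 - 5*x - 5*y - 1 is:
H = [[2, 3], [3, -10]]
Trace = 2 - 10 = -8
Determinant = 2*-10 - (3)^2 = -29
Discriminant = (-8)^2 - 4*-29 = 180.0
Eigenvalues: lambda_1 = -10.7082, lambda_2 = 2.7082
The function is not concave.

0


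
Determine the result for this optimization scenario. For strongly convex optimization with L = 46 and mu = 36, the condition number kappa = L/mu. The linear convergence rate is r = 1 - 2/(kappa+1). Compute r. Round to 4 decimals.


Step 1: Compute the condition number.
kappa = L/mu = 46/36 = 1.2778
Step 2: Compute the convergence rate.
r = 1 - 2/(kappa + 1) = 1 - 2*mu/(L + mu) = (L - mu)/(L + mu) = 10/82 = 0.122


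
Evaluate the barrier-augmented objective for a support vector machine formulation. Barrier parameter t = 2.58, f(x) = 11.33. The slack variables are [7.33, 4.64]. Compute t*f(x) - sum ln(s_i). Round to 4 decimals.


Step 1: Compute log-barrier.
ln values: [1.992, 1.5347]
phi = -(1.992 + 1.5347) = -3.5267
Step 2: Compute augmented objective.
t*f(x) = 2.58*11.33 = 29.2314
Total = 29.2314 - 3.5267 = 25.7047


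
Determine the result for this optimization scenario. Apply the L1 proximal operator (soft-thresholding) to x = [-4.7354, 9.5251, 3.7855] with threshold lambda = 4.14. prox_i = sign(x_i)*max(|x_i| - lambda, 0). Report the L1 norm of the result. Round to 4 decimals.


Soft-thresholding with lambda = 4.14:
prox(-4.7354) = sign(-4.7354)*max(|-4.7354| - 4.14, 0) = -0.5954
prox(9.5251) = sign(9.5251)*max(|9.5251| - 4.14, 0) = 5.3851
prox(3.7855) = sign(3.7855)*max(|3.7855| - 4.14, 0) = 0.0
prox(x) = [-0.5954, 5.3851, 0.0]
||prox(x)||_1 = 0.5954 + 5.3851 + 0.0 = 5.9805


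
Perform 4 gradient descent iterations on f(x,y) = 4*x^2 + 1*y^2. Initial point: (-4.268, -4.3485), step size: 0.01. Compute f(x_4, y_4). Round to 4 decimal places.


Gradient descent on f(x,y) = 4*x^2 + 1*y^2.
Starting point: (-4.268, -4.3485), alpha = 0.01
Step 1: grad_x = 2*4*-4.268 = -34.144, grad_y = 2*1*-4.3485 = -8.697
  x_1 = -4.268 - 0.01*-34.144 = -3.9266
  y_1 = -4.3485 - 0.01*-8.697 = -4.2615
Step 2: grad_x = 2*4*-3.9266 = -31.4125, grad_y = 2*1*-4.2615 = -8.5231
  x_2 = -3.9266 - 0.01*-31.4125 = -3.6124
  y_2 = -4.2615 - 0.01*-8.5231 = -4.1763
Step 3: grad_x = 2*4*-3.6124 = -28.8995, grad_y = 2*1*-4.1763 = -8.3526
  x_3 = -3.6124 - 0.01*-28.8995 = -3.3234
  y_3 = -4.1763 - 0.01*-8.3526 = -4.0928
Step 4: grad_x = 2*4*-3.3234 = -26.5875, grad_y = 2*1*-4.0928 = -8.1855
  x_4 = -3.3234 - 0.01*-26.5875 = -3.0576
  y_4 = -4.0928 - 0.01*-8.1855 = -4.0109
f(-3.0576, -4.0109) = 4*(-3.0576)^2 + 1*(-4.0109)^2 = 53.4823


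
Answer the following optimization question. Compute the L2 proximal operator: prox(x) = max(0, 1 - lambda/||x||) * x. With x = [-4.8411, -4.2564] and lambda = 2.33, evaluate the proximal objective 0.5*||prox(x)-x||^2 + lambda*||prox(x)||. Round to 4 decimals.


Step 1: Compute ||x||.
||x|| = 6.4462
Step 2: Compute scaling factor.
scale = max(0, 1 - 2.33/6.4462) = 0.6385
Step 3: prox(x) = [-3.0913, -2.7179]
||prox(x)|| = 4.1162
Step 4: Proximal objective.
0.5*||prox-x||^2 = 2.7145
lambda*||prox|| = 9.5907
Total = 12.3051


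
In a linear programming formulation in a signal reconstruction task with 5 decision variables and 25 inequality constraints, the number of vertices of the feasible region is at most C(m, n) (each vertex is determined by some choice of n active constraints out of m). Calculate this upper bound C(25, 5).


Each vertex corresponds to some choice of n active constraints out of m, so the number of vertices is at most C(m, n) = m! / (n!(m-n)!).
m = 25, n = 5
Numerator: 25 * 24 * 23 * 22 * 21
Denominator: 5! = 120
C(25, 5) = 53130


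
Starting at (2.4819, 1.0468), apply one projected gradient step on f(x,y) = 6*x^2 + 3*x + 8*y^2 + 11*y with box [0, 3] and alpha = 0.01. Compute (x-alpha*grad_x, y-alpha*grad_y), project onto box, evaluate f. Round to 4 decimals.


Step 1: Compute gradient at (2.4819, 1.0468).
grad_x = 2*6*2.4819 + 3 = 32.7828
grad_y = 2*8*1.0468 + 11 = 27.7488
Step 2: Gradient step.
x_raw = 2.4819 - 0.01*32.7828 = 2.1541
y_raw = 1.0468 - 0.01*27.7488 = 0.7693
Step 3: Project onto [0, 3].
x_proj = clip(2.1541) = 2.1541
y_proj = clip(0.7693) = 0.7693
Step 4: Evaluate f.
f(2.1541, 0.7693) = 47.4995


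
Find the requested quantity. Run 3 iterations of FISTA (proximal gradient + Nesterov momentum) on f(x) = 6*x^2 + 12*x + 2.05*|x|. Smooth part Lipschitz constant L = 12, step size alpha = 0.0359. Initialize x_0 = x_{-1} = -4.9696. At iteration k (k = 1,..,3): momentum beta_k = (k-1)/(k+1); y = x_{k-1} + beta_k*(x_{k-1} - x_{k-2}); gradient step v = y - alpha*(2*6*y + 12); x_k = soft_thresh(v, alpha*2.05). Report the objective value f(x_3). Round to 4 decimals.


FISTA on f(x) = 6*x^2 + 12*x + 2.05*|x|
L = 12, alpha = 0.0359
Iteration 1: beta = 0.0, y = -4.9696 + 0.0*(-4.9696 + 4.9696) = -4.9696
  grad(y) = -47.6352, v = y - alpha*grad = -3.2595
  prox(v) = soft_thresh(-3.2595, 0.0736) = -3.1859
Iteration 2: beta = 0.3333, y = -3.1859 + 0.3333*(-3.1859 + 4.9696) = -2.5913
  grad(y) = -19.096, v = y - alpha*grad = -1.9058
  prox(v) = soft_thresh(-1.9058, 0.0736) = -1.8322
Iteration 3: beta = 0.5, y = -1.8322 + 0.5*(-1.8322 + 3.1859) = -1.1553
  grad(y) = -1.8641, v = y - alpha*grad = -1.0884
  prox(v) = soft_thresh(-1.0884, 0.0736) = -1.0148
f(x_3) = 6*(-1.0148)^2 + 12*(-1.0148) + 2.05*|-1.0148| = -3.9183


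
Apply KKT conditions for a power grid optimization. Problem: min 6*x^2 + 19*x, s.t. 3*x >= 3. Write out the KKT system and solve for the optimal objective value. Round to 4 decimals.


Step 1: Try lambda = 0 (constraint inactive).
x_unc = -19/(2*6) = -1.5833
Check: 3*-1.5833 = -4.7499 < 3 -- violated!
Step 2: Constraint must be active: 3*x = 3
x* = 3/3 = 1.0
lambda = (2*6*1.0 + 19)/3 = 10.3333
Step 3: Compute optimal value.
f(x*) = 6*1.0^2 + 19*1.0 = 25.0


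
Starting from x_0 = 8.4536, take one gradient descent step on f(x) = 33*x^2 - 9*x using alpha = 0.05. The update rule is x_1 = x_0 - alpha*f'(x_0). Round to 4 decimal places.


We compute the gradient at x_0 and apply the update.
f'(x) = 66*x - 9
f'(8.4536) = 66*8.4536 - 9 = 548.9376
x_1 = 8.4536 - 0.05*548.9376 = -18.9933


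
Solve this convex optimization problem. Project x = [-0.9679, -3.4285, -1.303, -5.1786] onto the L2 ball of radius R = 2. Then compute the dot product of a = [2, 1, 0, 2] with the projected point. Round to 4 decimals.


Step 1: Compute ||x|| (intermediates to 6 decimals).
||x|| = sqrt((-0.9679)^2 + (-3.4285)^2 + (-1.303)^2 + (-5.1786)^2) = 6.41928
Step 2: Project.
Since ||x|| > R, scale = R/||x|| = 2/6.41928 = 0.311561, proj(x) = scale * x
proj(x) = [-0.30156, -1.068187, -0.405964, -1.61345]
Step 3: Dot product.
a^T * proj(x) = 2*(-0.30156) + 1*(-1.068187) + 0*(-0.405964) + 2*(-1.61345) = -4.8982


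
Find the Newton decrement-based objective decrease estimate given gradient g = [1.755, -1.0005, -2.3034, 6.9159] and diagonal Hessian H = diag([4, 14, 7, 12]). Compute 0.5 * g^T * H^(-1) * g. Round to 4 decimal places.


Step 1: H is diagonal, so H^(-1) * g = [0.4388, -0.0715, -0.3291, 0.5763].
Step 2: g^T H^(-1) g = sum_i g_i^2 / H_ii
  = (1.755)^2/4 + (-1.0005)^2/14 + (-2.3034)^2/7 + (6.9159)^2/12
  = 0.77 + 0.0715 + 0.758 + 3.9858 = 5.5853
Step 3: Objective decrease = 0.5 * g^T H^(-1) g = 2.7926


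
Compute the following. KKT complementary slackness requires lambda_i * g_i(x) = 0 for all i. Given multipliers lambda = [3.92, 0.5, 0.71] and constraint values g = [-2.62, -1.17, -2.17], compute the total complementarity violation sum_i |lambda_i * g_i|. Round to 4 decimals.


KKT complementary slackness check:
lambda_1 * g_1 = 3.92 * -2.62 = -10.2704
lambda_2 * g_2 = 0.5 * -1.17 = -0.585
lambda_3 * g_3 = 0.71 * -2.17 = -1.5407
Total violation = 10.2704 + 0.585 + 1.5407 = 12.3961


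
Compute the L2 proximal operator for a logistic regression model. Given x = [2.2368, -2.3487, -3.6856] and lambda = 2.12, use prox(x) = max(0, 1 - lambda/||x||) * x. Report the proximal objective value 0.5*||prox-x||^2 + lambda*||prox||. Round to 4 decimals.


Step 1: Compute ||x||.
||x|| = 4.9095
Step 2: Compute scaling factor.
scale = max(0, 1 - 2.12/4.9095) = 0.5682
Step 3: prox(x) = [1.2709, -1.3345, -2.0941]
||prox(x)|| = 2.7895
Step 4: Proximal objective.
0.5*||prox-x||^2 = 2.2472
lambda*||prox|| = 5.9137
Total = 8.161


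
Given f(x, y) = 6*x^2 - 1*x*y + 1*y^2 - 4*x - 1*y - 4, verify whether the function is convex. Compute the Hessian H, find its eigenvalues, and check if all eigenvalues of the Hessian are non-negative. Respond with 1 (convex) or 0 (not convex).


The Hessian of f(x,y) = 6*x^2 - 1*x*y + 1*y^2 - 4*x - 1*y - 4 is:
H = [[12, -1], [-1, 2]]
Trace = 12 + 2 = 14
Determinant = 12*2 - (-1)^2 = 23
Discriminant = (14)^2 - 4*23 = 104.0
Eigenvalues: lambda_1 = 1.901, lambda_2 = 12.099
The function is convex.

1


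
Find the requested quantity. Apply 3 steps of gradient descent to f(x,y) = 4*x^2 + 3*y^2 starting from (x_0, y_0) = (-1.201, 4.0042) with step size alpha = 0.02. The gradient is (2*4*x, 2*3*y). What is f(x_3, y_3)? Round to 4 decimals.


Gradient descent on f(x,y) = 4*x^2 + 3*y^2.
Starting point: (-1.201, 4.0042), alpha = 0.02
Step 1: grad_x = 2*4*-1.201 = -9.608, grad_y = 2*3*4.0042 = 24.0252
  x_1 = -1.201 - 0.02*-9.608 = -1.0088
  y_1 = 4.0042 - 0.02*24.0252 = 3.5237
Step 2: grad_x = 2*4*-1.0088 = -8.0707, grad_y = 2*3*3.5237 = 21.1422
  x_2 = -1.0088 - 0.02*-8.0707 = -0.8474
  y_2 = 3.5237 - 0.02*21.1422 = 3.1009
Step 3: grad_x = 2*4*-0.8474 = -6.7794, grad_y = 2*3*3.1009 = 18.6051
  x_3 = -0.8474 - 0.02*-6.7794 = -0.7118
  y_3 = 3.1009 - 0.02*18.6051 = 2.7288
f(-0.7118, 2.7288) = 4*(-0.7118)^2 + 3*2.7288^2 = 24.3651


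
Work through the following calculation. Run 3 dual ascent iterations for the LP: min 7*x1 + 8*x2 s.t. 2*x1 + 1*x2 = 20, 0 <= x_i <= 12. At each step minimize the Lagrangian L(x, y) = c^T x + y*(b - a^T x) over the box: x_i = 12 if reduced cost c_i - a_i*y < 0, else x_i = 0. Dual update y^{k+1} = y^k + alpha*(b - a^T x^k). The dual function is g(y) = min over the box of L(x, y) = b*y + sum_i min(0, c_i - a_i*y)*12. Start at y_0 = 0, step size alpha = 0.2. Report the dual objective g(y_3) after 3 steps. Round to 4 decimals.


Dual ascent for LP: min 7*x1 + 8*x2, 2*x1 + 1*x2 = 20, 0 <= x_i <= 12
Step 1: y^k = 0.0, reduced costs: (7.0, 8.0)
  x^k = (0.0, 0.0), subgradient = b - a^T x = 20.0
  y^{k+1} = 0.0 + 0.2*20.0 = 4.0
Step 2: y^k = 4.0, reduced costs: (-1.0, 4.0)
  x^k = (12.0, 0.0), subgradient = b - a^T x = -4.0
  y^{k+1} = 4.0 + 0.2*-4.0 = 3.2
Step 3: y^k = 3.2, reduced costs: (0.6, 4.8)
  x^k = (0.0, 0.0), subgradient = b - a^T x = 20.0
  y^{k+1} = 3.2 + 0.2*20.0 = 7.2
Dual objective at y_3 = 7.2: reduced costs (-7.4, 0.8), box minimizer x = (12.0, 0.0)
g(y_3) = b*y + (c1 - a1*y)*x1 + (c2 - a2*y)*x2 = 20*7.2 + (-7.4)*12.0 + 0.8*0.0 = 144.0 - 88.8 + 0.0 = 55.2


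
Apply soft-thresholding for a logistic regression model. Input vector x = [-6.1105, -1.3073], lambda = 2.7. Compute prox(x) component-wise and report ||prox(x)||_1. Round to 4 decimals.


Soft-thresholding with lambda = 2.7:
prox(-6.1105) = sign(-6.1105)*max(|-6.1105| - 2.7, 0) = -3.4105
prox(-1.3073) = sign(-1.3073)*max(|-1.3073| - 2.7, 0) = 0.0
prox(x) = [-3.4105, 0.0]
||prox(x)||_1 = 3.4105 + 0.0 = 3.4105


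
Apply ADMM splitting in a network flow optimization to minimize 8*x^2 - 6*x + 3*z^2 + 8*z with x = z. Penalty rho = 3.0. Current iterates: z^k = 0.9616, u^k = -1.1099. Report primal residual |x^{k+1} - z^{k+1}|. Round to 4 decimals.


ADMM iteration with rho = 3.0, z^k = 0.9616, u^k = -1.1099
Step 1: x-update.
Minimize 8*x^2 - 6*x + (3.0/2)*(x - 0.9616 - 1.1099)^2
FOC: (2*8 + 3.0)*x = 6 + 3.0*(0.9616 + 1.1099)
x^{k+1} = 0.6429
Step 2: z-update.
Minimize 3*z^2 + 8*z + (3.0/2)*(0.6429 - z - 1.1099)^2
FOC: (2*3 + 3.0)*z = -8 + 3.0*(0.6429 - 1.1099)
z^{k+1} = -1.0446
Step 3: u-update.
u^{k+1} = -1.1099 + 0.6429 + 1.0446 = 0.5775
Step 4: Primal residual = |0.6429 + 1.0446| = 1.6874


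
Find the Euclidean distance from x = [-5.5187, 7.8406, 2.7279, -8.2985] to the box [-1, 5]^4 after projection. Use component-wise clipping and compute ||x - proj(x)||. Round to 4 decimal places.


Project each component onto [-1, 5].
clip(-5.5187) = -1.0, clip(7.8406) = 5.0, clip(2.7279) = 2.7279, clip(-8.2985) = -1.0
Projection = [-1.0, 5.0, 2.7279, -1.0]
Squared diffs: [20.4186, 8.069, 0.0, 53.2681]
Distance = sqrt(81.7557) = 9.0419


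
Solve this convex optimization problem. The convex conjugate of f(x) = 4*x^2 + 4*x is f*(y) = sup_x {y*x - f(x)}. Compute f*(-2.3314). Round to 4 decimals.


f*(y) = sup_x {y*x - a*x^2 - b*x} = sup_x {(y-b)*x - a*x^2}
FOC: (y - b) - 2a*x = 0 => x* = (y - b)/(2a)
x* = (-2.3314 - 4)/(2*4) = -0.7914
f*(-2.3314) = (y-b)^2/(4a) = (-2.3314 - 4)^2/(4*4)
= 40.0866/16 = 2.5054


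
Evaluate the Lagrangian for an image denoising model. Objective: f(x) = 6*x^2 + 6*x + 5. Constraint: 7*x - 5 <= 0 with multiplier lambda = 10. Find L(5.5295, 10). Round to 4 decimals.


Step 1: Evaluate f(x).
f(5.5295) = 6*5.5295^2 + 6*5.5295 + 5 = 221.6292
Step 2: Evaluate g(x).
g(5.5295) = 7*5.5295 - 5 = 33.7065
Step 3: Compute Lagrangian.
L = 221.6292 + 10*33.7065 = 558.6942


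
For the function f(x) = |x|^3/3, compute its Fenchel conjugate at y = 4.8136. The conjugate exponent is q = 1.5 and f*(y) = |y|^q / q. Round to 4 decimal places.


The conjugate exponent q satisfies 1/p + 1/q = 1.
p = 3, so q = 3/(3 - 1) = 1.5
|y|^q = 4.8136^1.5 = 10.561
f*(4.8136) = 10.561 / 1.5 = 7.0407


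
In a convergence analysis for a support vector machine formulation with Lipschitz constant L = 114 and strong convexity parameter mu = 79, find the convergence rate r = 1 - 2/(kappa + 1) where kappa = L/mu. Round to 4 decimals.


Step 1: Compute the condition number.
kappa = L/mu = 114/79 = 1.443
Step 2: Compute the convergence rate.
r = 1 - 2/(kappa + 1) = 1 - 2*mu/(L + mu) = (L - mu)/(L + mu) = 35/193 = 0.1813


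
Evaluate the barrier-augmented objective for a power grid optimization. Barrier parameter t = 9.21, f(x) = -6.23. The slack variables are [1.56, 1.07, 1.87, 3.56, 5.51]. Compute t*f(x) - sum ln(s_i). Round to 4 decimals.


Step 1: Compute log-barrier.
ln values: [0.4447, 0.0677, 0.6259, 1.2698, 1.7066]
phi = -(0.4447 + 0.0677 + 0.6259 + 1.2698 + 1.7066) = -4.1146
Step 2: Compute augmented objective.
t*f(x) = 9.21*-6.23 = -57.3783
Total = -57.3783 - 4.1146 = -61.4929


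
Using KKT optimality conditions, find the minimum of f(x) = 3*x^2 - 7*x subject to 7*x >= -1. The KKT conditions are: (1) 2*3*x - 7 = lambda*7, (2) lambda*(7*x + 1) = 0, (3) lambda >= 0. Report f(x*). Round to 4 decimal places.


Step 1: Try lambda = 0 (constraint inactive).
Stationarity: 2*3*x - 7 = 0
x* = 7/(2*3) = 7/6 = 1.1667 (rounded; the exact value 7/6 is used below)
Check constraint: 7*1.1667 = 8.1669 >= -1 -- satisfied.
Step 2: Compute optimal value.
f(x*) = 3*(7/6)^2 - 7*(7/6) = -4.0833


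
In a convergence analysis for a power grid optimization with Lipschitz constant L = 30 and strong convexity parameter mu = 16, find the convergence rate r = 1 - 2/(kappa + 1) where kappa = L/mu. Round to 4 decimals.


Step 1: Compute the condition number.
kappa = L/mu = 30/16 = 1.875
Step 2: Compute the convergence rate.
r = 1 - 2/(kappa + 1) = 1 - 2*mu/(L + mu) = (L - mu)/(L + mu) = 14/46 = 0.3043


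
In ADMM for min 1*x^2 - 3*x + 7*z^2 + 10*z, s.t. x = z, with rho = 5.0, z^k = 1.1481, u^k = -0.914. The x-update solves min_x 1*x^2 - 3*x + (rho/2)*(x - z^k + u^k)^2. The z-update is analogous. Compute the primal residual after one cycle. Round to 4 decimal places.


ADMM iteration with rho = 5.0, z^k = 1.1481, u^k = -0.914
Step 1: x-update.
Minimize 1*x^2 - 3*x + (5.0/2)*(x - 1.1481 - 0.914)^2
FOC: (2*1 + 5.0)*x = 3 + 5.0*(1.1481 + 0.914)
x^{k+1} = 1.9015
Step 2: z-update.
Minimize 7*z^2 + 10*z + (5.0/2)*(1.9015 - z - 0.914)^2
FOC: (2*7 + 5.0)*z = -10 + 5.0*(1.9015 - 0.914)
z^{k+1} = -0.2664
Step 3: u-update.
u^{k+1} = -0.914 + 1.9015 + 0.2664 = 1.2539
Step 4: Primal residual = |1.9015 + 0.2664| = 2.1679


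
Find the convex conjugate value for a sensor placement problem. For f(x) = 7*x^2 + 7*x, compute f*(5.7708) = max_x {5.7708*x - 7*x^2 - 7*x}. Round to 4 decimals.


f*(y) = sup_x {y*x - a*x^2 - b*x} = sup_x {(y-b)*x - a*x^2}
FOC: (y - b) - 2a*x = 0 => x* = (y - b)/(2a)
x* = (5.7708 - 7)/(2*7) = -0.0878
f*(5.7708) = (y-b)^2/(4a) = (5.7708 - 7)^2/(4*7)
= 1.5109/28 = 0.054


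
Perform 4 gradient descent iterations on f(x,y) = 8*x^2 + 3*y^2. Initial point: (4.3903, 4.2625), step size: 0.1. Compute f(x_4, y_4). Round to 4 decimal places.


Gradient descent on f(x,y) = 8*x^2 + 3*y^2.
Starting point: (4.3903, 4.2625), alpha = 0.1
Step 1: grad_x = 2*8*4.3903 = 70.2448, grad_y = 2*3*4.2625 = 25.575
  x_1 = 4.3903 - 0.1*70.2448 = -2.6342
  y_1 = 4.2625 - 0.1*25.575 = 1.705
Step 2: grad_x = 2*8*-2.6342 = -42.1469, grad_y = 2*3*1.705 = 10.23
  x_2 = -2.6342 - 0.1*-42.1469 = 1.5805
  y_2 = 1.705 - 0.1*10.23 = 0.682
Step 3: grad_x = 2*8*1.5805 = 25.2881, grad_y = 2*3*0.682 = 4.092
  x_3 = 1.5805 - 0.1*25.2881 = -0.9483
  y_3 = 0.682 - 0.1*4.092 = 0.2728
Step 4: grad_x = 2*8*-0.9483 = -15.1729, grad_y = 2*3*0.2728 = 1.6368
  x_4 = -0.9483 - 0.1*-15.1729 = 0.569
  y_4 = 0.2728 - 0.1*1.6368 = 0.1091
f(0.569, 0.1091) = 8*0.569^2 + 3*0.1091^2 = 2.6257
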